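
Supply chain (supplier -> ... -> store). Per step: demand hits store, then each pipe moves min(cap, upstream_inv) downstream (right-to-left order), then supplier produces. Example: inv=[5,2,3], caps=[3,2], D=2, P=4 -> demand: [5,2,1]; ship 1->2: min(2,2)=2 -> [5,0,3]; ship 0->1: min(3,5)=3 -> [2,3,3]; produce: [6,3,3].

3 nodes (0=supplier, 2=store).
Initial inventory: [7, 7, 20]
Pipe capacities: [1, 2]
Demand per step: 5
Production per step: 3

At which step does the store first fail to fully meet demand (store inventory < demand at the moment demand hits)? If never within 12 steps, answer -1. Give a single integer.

Step 1: demand=5,sold=5 ship[1->2]=2 ship[0->1]=1 prod=3 -> [9 6 17]
Step 2: demand=5,sold=5 ship[1->2]=2 ship[0->1]=1 prod=3 -> [11 5 14]
Step 3: demand=5,sold=5 ship[1->2]=2 ship[0->1]=1 prod=3 -> [13 4 11]
Step 4: demand=5,sold=5 ship[1->2]=2 ship[0->1]=1 prod=3 -> [15 3 8]
Step 5: demand=5,sold=5 ship[1->2]=2 ship[0->1]=1 prod=3 -> [17 2 5]
Step 6: demand=5,sold=5 ship[1->2]=2 ship[0->1]=1 prod=3 -> [19 1 2]
Step 7: demand=5,sold=2 ship[1->2]=1 ship[0->1]=1 prod=3 -> [21 1 1]
Step 8: demand=5,sold=1 ship[1->2]=1 ship[0->1]=1 prod=3 -> [23 1 1]
Step 9: demand=5,sold=1 ship[1->2]=1 ship[0->1]=1 prod=3 -> [25 1 1]
Step 10: demand=5,sold=1 ship[1->2]=1 ship[0->1]=1 prod=3 -> [27 1 1]
Step 11: demand=5,sold=1 ship[1->2]=1 ship[0->1]=1 prod=3 -> [29 1 1]
Step 12: demand=5,sold=1 ship[1->2]=1 ship[0->1]=1 prod=3 -> [31 1 1]
First stockout at step 7

7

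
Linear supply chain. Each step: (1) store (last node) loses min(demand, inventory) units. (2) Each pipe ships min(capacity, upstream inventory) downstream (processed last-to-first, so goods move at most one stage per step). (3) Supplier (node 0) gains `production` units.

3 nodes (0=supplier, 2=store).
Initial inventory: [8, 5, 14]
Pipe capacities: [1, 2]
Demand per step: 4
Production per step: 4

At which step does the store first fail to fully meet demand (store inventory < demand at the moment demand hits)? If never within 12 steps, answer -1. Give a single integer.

Step 1: demand=4,sold=4 ship[1->2]=2 ship[0->1]=1 prod=4 -> [11 4 12]
Step 2: demand=4,sold=4 ship[1->2]=2 ship[0->1]=1 prod=4 -> [14 3 10]
Step 3: demand=4,sold=4 ship[1->2]=2 ship[0->1]=1 prod=4 -> [17 2 8]
Step 4: demand=4,sold=4 ship[1->2]=2 ship[0->1]=1 prod=4 -> [20 1 6]
Step 5: demand=4,sold=4 ship[1->2]=1 ship[0->1]=1 prod=4 -> [23 1 3]
Step 6: demand=4,sold=3 ship[1->2]=1 ship[0->1]=1 prod=4 -> [26 1 1]
Step 7: demand=4,sold=1 ship[1->2]=1 ship[0->1]=1 prod=4 -> [29 1 1]
Step 8: demand=4,sold=1 ship[1->2]=1 ship[0->1]=1 prod=4 -> [32 1 1]
Step 9: demand=4,sold=1 ship[1->2]=1 ship[0->1]=1 prod=4 -> [35 1 1]
Step 10: demand=4,sold=1 ship[1->2]=1 ship[0->1]=1 prod=4 -> [38 1 1]
Step 11: demand=4,sold=1 ship[1->2]=1 ship[0->1]=1 prod=4 -> [41 1 1]
Step 12: demand=4,sold=1 ship[1->2]=1 ship[0->1]=1 prod=4 -> [44 1 1]
First stockout at step 6

6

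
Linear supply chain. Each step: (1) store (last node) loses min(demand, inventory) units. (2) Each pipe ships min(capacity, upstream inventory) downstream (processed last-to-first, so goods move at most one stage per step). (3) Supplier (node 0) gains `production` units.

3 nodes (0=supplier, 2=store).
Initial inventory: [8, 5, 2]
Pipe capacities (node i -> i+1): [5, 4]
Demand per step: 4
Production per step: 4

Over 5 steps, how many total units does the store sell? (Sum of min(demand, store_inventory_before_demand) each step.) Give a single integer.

Step 1: sold=2 (running total=2) -> [7 6 4]
Step 2: sold=4 (running total=6) -> [6 7 4]
Step 3: sold=4 (running total=10) -> [5 8 4]
Step 4: sold=4 (running total=14) -> [4 9 4]
Step 5: sold=4 (running total=18) -> [4 9 4]

Answer: 18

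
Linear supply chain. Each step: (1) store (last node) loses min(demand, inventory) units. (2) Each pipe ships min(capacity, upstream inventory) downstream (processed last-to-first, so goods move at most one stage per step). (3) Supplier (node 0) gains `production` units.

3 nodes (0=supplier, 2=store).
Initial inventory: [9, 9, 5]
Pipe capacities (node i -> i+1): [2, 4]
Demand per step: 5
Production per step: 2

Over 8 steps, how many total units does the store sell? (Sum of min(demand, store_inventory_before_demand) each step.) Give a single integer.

Answer: 26

Derivation:
Step 1: sold=5 (running total=5) -> [9 7 4]
Step 2: sold=4 (running total=9) -> [9 5 4]
Step 3: sold=4 (running total=13) -> [9 3 4]
Step 4: sold=4 (running total=17) -> [9 2 3]
Step 5: sold=3 (running total=20) -> [9 2 2]
Step 6: sold=2 (running total=22) -> [9 2 2]
Step 7: sold=2 (running total=24) -> [9 2 2]
Step 8: sold=2 (running total=26) -> [9 2 2]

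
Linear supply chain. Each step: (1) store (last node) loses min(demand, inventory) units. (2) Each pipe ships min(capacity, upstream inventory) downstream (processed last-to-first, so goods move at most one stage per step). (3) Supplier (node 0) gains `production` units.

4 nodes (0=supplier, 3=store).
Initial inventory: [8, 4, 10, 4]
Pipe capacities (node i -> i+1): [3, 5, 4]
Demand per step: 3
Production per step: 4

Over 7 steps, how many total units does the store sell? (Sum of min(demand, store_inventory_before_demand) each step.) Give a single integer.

Step 1: sold=3 (running total=3) -> [9 3 10 5]
Step 2: sold=3 (running total=6) -> [10 3 9 6]
Step 3: sold=3 (running total=9) -> [11 3 8 7]
Step 4: sold=3 (running total=12) -> [12 3 7 8]
Step 5: sold=3 (running total=15) -> [13 3 6 9]
Step 6: sold=3 (running total=18) -> [14 3 5 10]
Step 7: sold=3 (running total=21) -> [15 3 4 11]

Answer: 21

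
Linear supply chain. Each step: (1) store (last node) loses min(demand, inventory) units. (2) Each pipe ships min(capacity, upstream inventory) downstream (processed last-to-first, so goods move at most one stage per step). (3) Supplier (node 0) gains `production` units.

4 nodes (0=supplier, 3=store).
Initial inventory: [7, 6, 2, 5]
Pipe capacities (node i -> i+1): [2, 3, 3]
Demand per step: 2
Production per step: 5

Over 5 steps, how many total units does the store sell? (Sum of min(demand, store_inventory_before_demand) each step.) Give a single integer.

Step 1: sold=2 (running total=2) -> [10 5 3 5]
Step 2: sold=2 (running total=4) -> [13 4 3 6]
Step 3: sold=2 (running total=6) -> [16 3 3 7]
Step 4: sold=2 (running total=8) -> [19 2 3 8]
Step 5: sold=2 (running total=10) -> [22 2 2 9]

Answer: 10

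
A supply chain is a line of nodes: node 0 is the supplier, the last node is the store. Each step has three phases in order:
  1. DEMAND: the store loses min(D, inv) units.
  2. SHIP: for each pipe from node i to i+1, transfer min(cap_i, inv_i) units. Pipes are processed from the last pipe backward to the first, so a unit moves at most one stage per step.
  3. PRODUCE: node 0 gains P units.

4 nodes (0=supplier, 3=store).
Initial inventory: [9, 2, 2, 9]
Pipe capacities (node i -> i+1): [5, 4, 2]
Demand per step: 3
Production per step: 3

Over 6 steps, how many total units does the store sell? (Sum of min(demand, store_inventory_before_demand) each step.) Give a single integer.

Answer: 18

Derivation:
Step 1: sold=3 (running total=3) -> [7 5 2 8]
Step 2: sold=3 (running total=6) -> [5 6 4 7]
Step 3: sold=3 (running total=9) -> [3 7 6 6]
Step 4: sold=3 (running total=12) -> [3 6 8 5]
Step 5: sold=3 (running total=15) -> [3 5 10 4]
Step 6: sold=3 (running total=18) -> [3 4 12 3]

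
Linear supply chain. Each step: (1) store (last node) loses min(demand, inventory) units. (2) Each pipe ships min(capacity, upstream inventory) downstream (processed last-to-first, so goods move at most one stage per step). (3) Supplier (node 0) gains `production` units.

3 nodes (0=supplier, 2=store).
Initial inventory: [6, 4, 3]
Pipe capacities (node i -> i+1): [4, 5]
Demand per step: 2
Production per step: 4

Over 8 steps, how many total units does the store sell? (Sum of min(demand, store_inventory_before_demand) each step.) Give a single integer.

Step 1: sold=2 (running total=2) -> [6 4 5]
Step 2: sold=2 (running total=4) -> [6 4 7]
Step 3: sold=2 (running total=6) -> [6 4 9]
Step 4: sold=2 (running total=8) -> [6 4 11]
Step 5: sold=2 (running total=10) -> [6 4 13]
Step 6: sold=2 (running total=12) -> [6 4 15]
Step 7: sold=2 (running total=14) -> [6 4 17]
Step 8: sold=2 (running total=16) -> [6 4 19]

Answer: 16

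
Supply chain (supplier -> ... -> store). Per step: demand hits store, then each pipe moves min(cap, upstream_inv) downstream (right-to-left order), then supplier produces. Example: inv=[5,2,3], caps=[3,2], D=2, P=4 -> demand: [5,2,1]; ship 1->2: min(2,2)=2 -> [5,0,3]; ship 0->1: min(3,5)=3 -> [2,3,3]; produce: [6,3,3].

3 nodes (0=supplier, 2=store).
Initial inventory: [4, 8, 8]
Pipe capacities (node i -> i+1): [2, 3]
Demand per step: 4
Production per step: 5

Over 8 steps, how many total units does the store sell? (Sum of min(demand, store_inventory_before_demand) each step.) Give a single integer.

Step 1: sold=4 (running total=4) -> [7 7 7]
Step 2: sold=4 (running total=8) -> [10 6 6]
Step 3: sold=4 (running total=12) -> [13 5 5]
Step 4: sold=4 (running total=16) -> [16 4 4]
Step 5: sold=4 (running total=20) -> [19 3 3]
Step 6: sold=3 (running total=23) -> [22 2 3]
Step 7: sold=3 (running total=26) -> [25 2 2]
Step 8: sold=2 (running total=28) -> [28 2 2]

Answer: 28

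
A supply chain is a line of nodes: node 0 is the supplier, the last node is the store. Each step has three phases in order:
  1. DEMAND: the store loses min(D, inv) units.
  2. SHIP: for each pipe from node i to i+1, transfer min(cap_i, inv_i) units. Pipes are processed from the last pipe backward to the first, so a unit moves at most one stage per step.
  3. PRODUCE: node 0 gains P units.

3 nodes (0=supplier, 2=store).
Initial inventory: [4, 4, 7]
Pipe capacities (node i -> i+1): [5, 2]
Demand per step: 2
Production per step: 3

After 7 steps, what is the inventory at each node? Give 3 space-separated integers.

Step 1: demand=2,sold=2 ship[1->2]=2 ship[0->1]=4 prod=3 -> inv=[3 6 7]
Step 2: demand=2,sold=2 ship[1->2]=2 ship[0->1]=3 prod=3 -> inv=[3 7 7]
Step 3: demand=2,sold=2 ship[1->2]=2 ship[0->1]=3 prod=3 -> inv=[3 8 7]
Step 4: demand=2,sold=2 ship[1->2]=2 ship[0->1]=3 prod=3 -> inv=[3 9 7]
Step 5: demand=2,sold=2 ship[1->2]=2 ship[0->1]=3 prod=3 -> inv=[3 10 7]
Step 6: demand=2,sold=2 ship[1->2]=2 ship[0->1]=3 prod=3 -> inv=[3 11 7]
Step 7: demand=2,sold=2 ship[1->2]=2 ship[0->1]=3 prod=3 -> inv=[3 12 7]

3 12 7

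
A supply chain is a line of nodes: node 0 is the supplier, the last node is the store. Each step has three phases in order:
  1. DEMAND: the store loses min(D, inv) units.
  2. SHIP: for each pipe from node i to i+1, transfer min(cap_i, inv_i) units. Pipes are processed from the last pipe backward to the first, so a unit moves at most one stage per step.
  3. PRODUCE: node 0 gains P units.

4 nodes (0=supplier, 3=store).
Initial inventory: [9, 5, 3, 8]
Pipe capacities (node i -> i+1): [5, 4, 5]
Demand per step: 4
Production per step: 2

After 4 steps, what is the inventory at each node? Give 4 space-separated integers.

Step 1: demand=4,sold=4 ship[2->3]=3 ship[1->2]=4 ship[0->1]=5 prod=2 -> inv=[6 6 4 7]
Step 2: demand=4,sold=4 ship[2->3]=4 ship[1->2]=4 ship[0->1]=5 prod=2 -> inv=[3 7 4 7]
Step 3: demand=4,sold=4 ship[2->3]=4 ship[1->2]=4 ship[0->1]=3 prod=2 -> inv=[2 6 4 7]
Step 4: demand=4,sold=4 ship[2->3]=4 ship[1->2]=4 ship[0->1]=2 prod=2 -> inv=[2 4 4 7]

2 4 4 7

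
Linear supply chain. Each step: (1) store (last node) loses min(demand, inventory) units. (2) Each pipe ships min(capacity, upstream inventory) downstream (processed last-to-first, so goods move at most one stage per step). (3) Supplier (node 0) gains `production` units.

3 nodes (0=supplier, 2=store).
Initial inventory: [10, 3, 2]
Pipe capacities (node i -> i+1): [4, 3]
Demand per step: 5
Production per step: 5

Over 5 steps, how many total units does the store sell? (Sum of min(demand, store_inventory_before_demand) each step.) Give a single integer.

Step 1: sold=2 (running total=2) -> [11 4 3]
Step 2: sold=3 (running total=5) -> [12 5 3]
Step 3: sold=3 (running total=8) -> [13 6 3]
Step 4: sold=3 (running total=11) -> [14 7 3]
Step 5: sold=3 (running total=14) -> [15 8 3]

Answer: 14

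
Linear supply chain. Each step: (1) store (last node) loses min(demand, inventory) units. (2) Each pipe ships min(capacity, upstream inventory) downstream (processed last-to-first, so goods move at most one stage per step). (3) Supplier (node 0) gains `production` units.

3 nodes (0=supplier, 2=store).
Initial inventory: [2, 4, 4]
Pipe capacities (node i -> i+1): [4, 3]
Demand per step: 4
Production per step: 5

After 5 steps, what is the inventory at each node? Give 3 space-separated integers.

Step 1: demand=4,sold=4 ship[1->2]=3 ship[0->1]=2 prod=5 -> inv=[5 3 3]
Step 2: demand=4,sold=3 ship[1->2]=3 ship[0->1]=4 prod=5 -> inv=[6 4 3]
Step 3: demand=4,sold=3 ship[1->2]=3 ship[0->1]=4 prod=5 -> inv=[7 5 3]
Step 4: demand=4,sold=3 ship[1->2]=3 ship[0->1]=4 prod=5 -> inv=[8 6 3]
Step 5: demand=4,sold=3 ship[1->2]=3 ship[0->1]=4 prod=5 -> inv=[9 7 3]

9 7 3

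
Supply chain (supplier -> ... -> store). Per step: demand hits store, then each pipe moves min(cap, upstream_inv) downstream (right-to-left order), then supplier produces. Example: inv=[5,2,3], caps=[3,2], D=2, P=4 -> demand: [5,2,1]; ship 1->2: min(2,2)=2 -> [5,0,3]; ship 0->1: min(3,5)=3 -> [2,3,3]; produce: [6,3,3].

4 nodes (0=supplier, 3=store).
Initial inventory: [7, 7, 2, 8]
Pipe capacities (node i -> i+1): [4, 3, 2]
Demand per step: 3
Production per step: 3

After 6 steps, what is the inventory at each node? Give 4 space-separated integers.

Step 1: demand=3,sold=3 ship[2->3]=2 ship[1->2]=3 ship[0->1]=4 prod=3 -> inv=[6 8 3 7]
Step 2: demand=3,sold=3 ship[2->3]=2 ship[1->2]=3 ship[0->1]=4 prod=3 -> inv=[5 9 4 6]
Step 3: demand=3,sold=3 ship[2->3]=2 ship[1->2]=3 ship[0->1]=4 prod=3 -> inv=[4 10 5 5]
Step 4: demand=3,sold=3 ship[2->3]=2 ship[1->2]=3 ship[0->1]=4 prod=3 -> inv=[3 11 6 4]
Step 5: demand=3,sold=3 ship[2->3]=2 ship[1->2]=3 ship[0->1]=3 prod=3 -> inv=[3 11 7 3]
Step 6: demand=3,sold=3 ship[2->3]=2 ship[1->2]=3 ship[0->1]=3 prod=3 -> inv=[3 11 8 2]

3 11 8 2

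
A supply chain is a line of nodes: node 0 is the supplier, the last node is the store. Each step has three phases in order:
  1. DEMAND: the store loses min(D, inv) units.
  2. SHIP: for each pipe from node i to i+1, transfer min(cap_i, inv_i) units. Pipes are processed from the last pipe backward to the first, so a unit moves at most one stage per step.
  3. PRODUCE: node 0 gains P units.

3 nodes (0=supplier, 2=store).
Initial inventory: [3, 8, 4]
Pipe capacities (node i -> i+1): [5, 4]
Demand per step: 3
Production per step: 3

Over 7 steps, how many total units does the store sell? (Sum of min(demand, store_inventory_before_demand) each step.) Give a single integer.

Answer: 21

Derivation:
Step 1: sold=3 (running total=3) -> [3 7 5]
Step 2: sold=3 (running total=6) -> [3 6 6]
Step 3: sold=3 (running total=9) -> [3 5 7]
Step 4: sold=3 (running total=12) -> [3 4 8]
Step 5: sold=3 (running total=15) -> [3 3 9]
Step 6: sold=3 (running total=18) -> [3 3 9]
Step 7: sold=3 (running total=21) -> [3 3 9]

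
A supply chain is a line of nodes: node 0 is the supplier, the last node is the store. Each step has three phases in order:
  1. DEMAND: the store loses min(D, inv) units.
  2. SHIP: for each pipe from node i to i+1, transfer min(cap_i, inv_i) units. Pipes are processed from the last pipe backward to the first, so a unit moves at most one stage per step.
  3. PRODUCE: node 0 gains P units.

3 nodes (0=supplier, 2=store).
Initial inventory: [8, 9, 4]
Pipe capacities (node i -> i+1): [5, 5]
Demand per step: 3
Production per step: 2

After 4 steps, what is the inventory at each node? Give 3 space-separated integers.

Step 1: demand=3,sold=3 ship[1->2]=5 ship[0->1]=5 prod=2 -> inv=[5 9 6]
Step 2: demand=3,sold=3 ship[1->2]=5 ship[0->1]=5 prod=2 -> inv=[2 9 8]
Step 3: demand=3,sold=3 ship[1->2]=5 ship[0->1]=2 prod=2 -> inv=[2 6 10]
Step 4: demand=3,sold=3 ship[1->2]=5 ship[0->1]=2 prod=2 -> inv=[2 3 12]

2 3 12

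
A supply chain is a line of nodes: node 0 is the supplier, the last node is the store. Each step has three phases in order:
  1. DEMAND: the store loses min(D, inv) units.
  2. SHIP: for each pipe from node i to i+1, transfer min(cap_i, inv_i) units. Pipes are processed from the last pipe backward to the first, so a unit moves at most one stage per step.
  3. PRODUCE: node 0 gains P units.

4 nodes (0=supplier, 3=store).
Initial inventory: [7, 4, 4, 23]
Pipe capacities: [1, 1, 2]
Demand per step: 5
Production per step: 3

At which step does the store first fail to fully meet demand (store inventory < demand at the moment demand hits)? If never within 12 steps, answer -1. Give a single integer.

Step 1: demand=5,sold=5 ship[2->3]=2 ship[1->2]=1 ship[0->1]=1 prod=3 -> [9 4 3 20]
Step 2: demand=5,sold=5 ship[2->3]=2 ship[1->2]=1 ship[0->1]=1 prod=3 -> [11 4 2 17]
Step 3: demand=5,sold=5 ship[2->3]=2 ship[1->2]=1 ship[0->1]=1 prod=3 -> [13 4 1 14]
Step 4: demand=5,sold=5 ship[2->3]=1 ship[1->2]=1 ship[0->1]=1 prod=3 -> [15 4 1 10]
Step 5: demand=5,sold=5 ship[2->3]=1 ship[1->2]=1 ship[0->1]=1 prod=3 -> [17 4 1 6]
Step 6: demand=5,sold=5 ship[2->3]=1 ship[1->2]=1 ship[0->1]=1 prod=3 -> [19 4 1 2]
Step 7: demand=5,sold=2 ship[2->3]=1 ship[1->2]=1 ship[0->1]=1 prod=3 -> [21 4 1 1]
Step 8: demand=5,sold=1 ship[2->3]=1 ship[1->2]=1 ship[0->1]=1 prod=3 -> [23 4 1 1]
Step 9: demand=5,sold=1 ship[2->3]=1 ship[1->2]=1 ship[0->1]=1 prod=3 -> [25 4 1 1]
Step 10: demand=5,sold=1 ship[2->3]=1 ship[1->2]=1 ship[0->1]=1 prod=3 -> [27 4 1 1]
Step 11: demand=5,sold=1 ship[2->3]=1 ship[1->2]=1 ship[0->1]=1 prod=3 -> [29 4 1 1]
Step 12: demand=5,sold=1 ship[2->3]=1 ship[1->2]=1 ship[0->1]=1 prod=3 -> [31 4 1 1]
First stockout at step 7

7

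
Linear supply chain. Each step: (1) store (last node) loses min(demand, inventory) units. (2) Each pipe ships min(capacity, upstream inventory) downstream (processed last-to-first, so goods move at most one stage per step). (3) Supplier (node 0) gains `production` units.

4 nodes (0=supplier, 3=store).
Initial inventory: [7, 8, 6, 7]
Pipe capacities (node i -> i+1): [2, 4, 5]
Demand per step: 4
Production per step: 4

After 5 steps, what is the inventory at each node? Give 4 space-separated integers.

Step 1: demand=4,sold=4 ship[2->3]=5 ship[1->2]=4 ship[0->1]=2 prod=4 -> inv=[9 6 5 8]
Step 2: demand=4,sold=4 ship[2->3]=5 ship[1->2]=4 ship[0->1]=2 prod=4 -> inv=[11 4 4 9]
Step 3: demand=4,sold=4 ship[2->3]=4 ship[1->2]=4 ship[0->1]=2 prod=4 -> inv=[13 2 4 9]
Step 4: demand=4,sold=4 ship[2->3]=4 ship[1->2]=2 ship[0->1]=2 prod=4 -> inv=[15 2 2 9]
Step 5: demand=4,sold=4 ship[2->3]=2 ship[1->2]=2 ship[0->1]=2 prod=4 -> inv=[17 2 2 7]

17 2 2 7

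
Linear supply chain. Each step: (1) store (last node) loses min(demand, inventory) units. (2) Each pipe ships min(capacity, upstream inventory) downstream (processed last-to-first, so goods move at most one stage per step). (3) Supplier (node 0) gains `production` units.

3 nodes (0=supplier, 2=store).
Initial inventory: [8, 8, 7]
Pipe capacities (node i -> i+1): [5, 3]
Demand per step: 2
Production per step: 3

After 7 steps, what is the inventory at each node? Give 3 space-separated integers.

Step 1: demand=2,sold=2 ship[1->2]=3 ship[0->1]=5 prod=3 -> inv=[6 10 8]
Step 2: demand=2,sold=2 ship[1->2]=3 ship[0->1]=5 prod=3 -> inv=[4 12 9]
Step 3: demand=2,sold=2 ship[1->2]=3 ship[0->1]=4 prod=3 -> inv=[3 13 10]
Step 4: demand=2,sold=2 ship[1->2]=3 ship[0->1]=3 prod=3 -> inv=[3 13 11]
Step 5: demand=2,sold=2 ship[1->2]=3 ship[0->1]=3 prod=3 -> inv=[3 13 12]
Step 6: demand=2,sold=2 ship[1->2]=3 ship[0->1]=3 prod=3 -> inv=[3 13 13]
Step 7: demand=2,sold=2 ship[1->2]=3 ship[0->1]=3 prod=3 -> inv=[3 13 14]

3 13 14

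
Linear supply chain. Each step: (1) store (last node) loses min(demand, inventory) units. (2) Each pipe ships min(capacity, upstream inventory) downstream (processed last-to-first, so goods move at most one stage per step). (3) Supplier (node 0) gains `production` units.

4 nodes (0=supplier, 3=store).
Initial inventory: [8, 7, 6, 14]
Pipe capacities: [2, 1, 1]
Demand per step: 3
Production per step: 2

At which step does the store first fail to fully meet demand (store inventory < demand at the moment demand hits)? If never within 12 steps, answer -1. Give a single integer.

Step 1: demand=3,sold=3 ship[2->3]=1 ship[1->2]=1 ship[0->1]=2 prod=2 -> [8 8 6 12]
Step 2: demand=3,sold=3 ship[2->3]=1 ship[1->2]=1 ship[0->1]=2 prod=2 -> [8 9 6 10]
Step 3: demand=3,sold=3 ship[2->3]=1 ship[1->2]=1 ship[0->1]=2 prod=2 -> [8 10 6 8]
Step 4: demand=3,sold=3 ship[2->3]=1 ship[1->2]=1 ship[0->1]=2 prod=2 -> [8 11 6 6]
Step 5: demand=3,sold=3 ship[2->3]=1 ship[1->2]=1 ship[0->1]=2 prod=2 -> [8 12 6 4]
Step 6: demand=3,sold=3 ship[2->3]=1 ship[1->2]=1 ship[0->1]=2 prod=2 -> [8 13 6 2]
Step 7: demand=3,sold=2 ship[2->3]=1 ship[1->2]=1 ship[0->1]=2 prod=2 -> [8 14 6 1]
Step 8: demand=3,sold=1 ship[2->3]=1 ship[1->2]=1 ship[0->1]=2 prod=2 -> [8 15 6 1]
Step 9: demand=3,sold=1 ship[2->3]=1 ship[1->2]=1 ship[0->1]=2 prod=2 -> [8 16 6 1]
Step 10: demand=3,sold=1 ship[2->3]=1 ship[1->2]=1 ship[0->1]=2 prod=2 -> [8 17 6 1]
Step 11: demand=3,sold=1 ship[2->3]=1 ship[1->2]=1 ship[0->1]=2 prod=2 -> [8 18 6 1]
Step 12: demand=3,sold=1 ship[2->3]=1 ship[1->2]=1 ship[0->1]=2 prod=2 -> [8 19 6 1]
First stockout at step 7

7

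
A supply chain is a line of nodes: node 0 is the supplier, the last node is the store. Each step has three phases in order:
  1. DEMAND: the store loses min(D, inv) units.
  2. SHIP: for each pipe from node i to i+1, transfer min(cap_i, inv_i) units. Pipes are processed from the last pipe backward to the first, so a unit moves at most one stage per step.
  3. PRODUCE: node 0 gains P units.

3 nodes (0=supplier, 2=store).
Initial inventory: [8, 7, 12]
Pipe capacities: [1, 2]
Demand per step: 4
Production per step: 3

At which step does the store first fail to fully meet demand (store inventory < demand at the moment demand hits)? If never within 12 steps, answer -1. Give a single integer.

Step 1: demand=4,sold=4 ship[1->2]=2 ship[0->1]=1 prod=3 -> [10 6 10]
Step 2: demand=4,sold=4 ship[1->2]=2 ship[0->1]=1 prod=3 -> [12 5 8]
Step 3: demand=4,sold=4 ship[1->2]=2 ship[0->1]=1 prod=3 -> [14 4 6]
Step 4: demand=4,sold=4 ship[1->2]=2 ship[0->1]=1 prod=3 -> [16 3 4]
Step 5: demand=4,sold=4 ship[1->2]=2 ship[0->1]=1 prod=3 -> [18 2 2]
Step 6: demand=4,sold=2 ship[1->2]=2 ship[0->1]=1 prod=3 -> [20 1 2]
Step 7: demand=4,sold=2 ship[1->2]=1 ship[0->1]=1 prod=3 -> [22 1 1]
Step 8: demand=4,sold=1 ship[1->2]=1 ship[0->1]=1 prod=3 -> [24 1 1]
Step 9: demand=4,sold=1 ship[1->2]=1 ship[0->1]=1 prod=3 -> [26 1 1]
Step 10: demand=4,sold=1 ship[1->2]=1 ship[0->1]=1 prod=3 -> [28 1 1]
Step 11: demand=4,sold=1 ship[1->2]=1 ship[0->1]=1 prod=3 -> [30 1 1]
Step 12: demand=4,sold=1 ship[1->2]=1 ship[0->1]=1 prod=3 -> [32 1 1]
First stockout at step 6

6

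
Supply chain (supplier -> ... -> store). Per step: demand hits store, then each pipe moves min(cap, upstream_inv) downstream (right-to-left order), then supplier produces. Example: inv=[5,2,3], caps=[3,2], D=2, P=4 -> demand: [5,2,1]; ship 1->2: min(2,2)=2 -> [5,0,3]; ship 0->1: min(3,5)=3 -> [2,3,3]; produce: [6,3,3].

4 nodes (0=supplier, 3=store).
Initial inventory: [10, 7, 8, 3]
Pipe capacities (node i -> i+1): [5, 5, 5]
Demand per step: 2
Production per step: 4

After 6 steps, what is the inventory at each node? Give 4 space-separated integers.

Step 1: demand=2,sold=2 ship[2->3]=5 ship[1->2]=5 ship[0->1]=5 prod=4 -> inv=[9 7 8 6]
Step 2: demand=2,sold=2 ship[2->3]=5 ship[1->2]=5 ship[0->1]=5 prod=4 -> inv=[8 7 8 9]
Step 3: demand=2,sold=2 ship[2->3]=5 ship[1->2]=5 ship[0->1]=5 prod=4 -> inv=[7 7 8 12]
Step 4: demand=2,sold=2 ship[2->3]=5 ship[1->2]=5 ship[0->1]=5 prod=4 -> inv=[6 7 8 15]
Step 5: demand=2,sold=2 ship[2->3]=5 ship[1->2]=5 ship[0->1]=5 prod=4 -> inv=[5 7 8 18]
Step 6: demand=2,sold=2 ship[2->3]=5 ship[1->2]=5 ship[0->1]=5 prod=4 -> inv=[4 7 8 21]

4 7 8 21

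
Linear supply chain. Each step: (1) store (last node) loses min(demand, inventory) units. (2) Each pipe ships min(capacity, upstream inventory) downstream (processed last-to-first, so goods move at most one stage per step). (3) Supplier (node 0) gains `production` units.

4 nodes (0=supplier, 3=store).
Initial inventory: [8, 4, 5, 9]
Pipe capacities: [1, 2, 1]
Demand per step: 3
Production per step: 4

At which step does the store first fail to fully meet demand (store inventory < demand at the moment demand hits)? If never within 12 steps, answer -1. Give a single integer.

Step 1: demand=3,sold=3 ship[2->3]=1 ship[1->2]=2 ship[0->1]=1 prod=4 -> [11 3 6 7]
Step 2: demand=3,sold=3 ship[2->3]=1 ship[1->2]=2 ship[0->1]=1 prod=4 -> [14 2 7 5]
Step 3: demand=3,sold=3 ship[2->3]=1 ship[1->2]=2 ship[0->1]=1 prod=4 -> [17 1 8 3]
Step 4: demand=3,sold=3 ship[2->3]=1 ship[1->2]=1 ship[0->1]=1 prod=4 -> [20 1 8 1]
Step 5: demand=3,sold=1 ship[2->3]=1 ship[1->2]=1 ship[0->1]=1 prod=4 -> [23 1 8 1]
Step 6: demand=3,sold=1 ship[2->3]=1 ship[1->2]=1 ship[0->1]=1 prod=4 -> [26 1 8 1]
Step 7: demand=3,sold=1 ship[2->3]=1 ship[1->2]=1 ship[0->1]=1 prod=4 -> [29 1 8 1]
Step 8: demand=3,sold=1 ship[2->3]=1 ship[1->2]=1 ship[0->1]=1 prod=4 -> [32 1 8 1]
Step 9: demand=3,sold=1 ship[2->3]=1 ship[1->2]=1 ship[0->1]=1 prod=4 -> [35 1 8 1]
Step 10: demand=3,sold=1 ship[2->3]=1 ship[1->2]=1 ship[0->1]=1 prod=4 -> [38 1 8 1]
Step 11: demand=3,sold=1 ship[2->3]=1 ship[1->2]=1 ship[0->1]=1 prod=4 -> [41 1 8 1]
Step 12: demand=3,sold=1 ship[2->3]=1 ship[1->2]=1 ship[0->1]=1 prod=4 -> [44 1 8 1]
First stockout at step 5

5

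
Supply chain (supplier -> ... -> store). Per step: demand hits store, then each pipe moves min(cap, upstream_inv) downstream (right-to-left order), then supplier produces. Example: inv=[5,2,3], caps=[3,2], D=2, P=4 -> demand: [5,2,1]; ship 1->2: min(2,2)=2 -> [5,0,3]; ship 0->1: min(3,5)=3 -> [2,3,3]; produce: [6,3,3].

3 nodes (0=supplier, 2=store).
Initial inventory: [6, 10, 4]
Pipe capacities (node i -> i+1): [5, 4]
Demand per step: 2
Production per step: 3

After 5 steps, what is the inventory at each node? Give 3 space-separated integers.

Step 1: demand=2,sold=2 ship[1->2]=4 ship[0->1]=5 prod=3 -> inv=[4 11 6]
Step 2: demand=2,sold=2 ship[1->2]=4 ship[0->1]=4 prod=3 -> inv=[3 11 8]
Step 3: demand=2,sold=2 ship[1->2]=4 ship[0->1]=3 prod=3 -> inv=[3 10 10]
Step 4: demand=2,sold=2 ship[1->2]=4 ship[0->1]=3 prod=3 -> inv=[3 9 12]
Step 5: demand=2,sold=2 ship[1->2]=4 ship[0->1]=3 prod=3 -> inv=[3 8 14]

3 8 14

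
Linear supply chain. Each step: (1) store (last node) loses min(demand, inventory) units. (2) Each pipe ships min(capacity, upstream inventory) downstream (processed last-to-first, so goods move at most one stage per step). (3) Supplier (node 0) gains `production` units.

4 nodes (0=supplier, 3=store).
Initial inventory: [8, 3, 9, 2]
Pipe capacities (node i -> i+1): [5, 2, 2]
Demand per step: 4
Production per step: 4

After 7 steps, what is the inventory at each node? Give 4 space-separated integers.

Step 1: demand=4,sold=2 ship[2->3]=2 ship[1->2]=2 ship[0->1]=5 prod=4 -> inv=[7 6 9 2]
Step 2: demand=4,sold=2 ship[2->3]=2 ship[1->2]=2 ship[0->1]=5 prod=4 -> inv=[6 9 9 2]
Step 3: demand=4,sold=2 ship[2->3]=2 ship[1->2]=2 ship[0->1]=5 prod=4 -> inv=[5 12 9 2]
Step 4: demand=4,sold=2 ship[2->3]=2 ship[1->2]=2 ship[0->1]=5 prod=4 -> inv=[4 15 9 2]
Step 5: demand=4,sold=2 ship[2->3]=2 ship[1->2]=2 ship[0->1]=4 prod=4 -> inv=[4 17 9 2]
Step 6: demand=4,sold=2 ship[2->3]=2 ship[1->2]=2 ship[0->1]=4 prod=4 -> inv=[4 19 9 2]
Step 7: demand=4,sold=2 ship[2->3]=2 ship[1->2]=2 ship[0->1]=4 prod=4 -> inv=[4 21 9 2]

4 21 9 2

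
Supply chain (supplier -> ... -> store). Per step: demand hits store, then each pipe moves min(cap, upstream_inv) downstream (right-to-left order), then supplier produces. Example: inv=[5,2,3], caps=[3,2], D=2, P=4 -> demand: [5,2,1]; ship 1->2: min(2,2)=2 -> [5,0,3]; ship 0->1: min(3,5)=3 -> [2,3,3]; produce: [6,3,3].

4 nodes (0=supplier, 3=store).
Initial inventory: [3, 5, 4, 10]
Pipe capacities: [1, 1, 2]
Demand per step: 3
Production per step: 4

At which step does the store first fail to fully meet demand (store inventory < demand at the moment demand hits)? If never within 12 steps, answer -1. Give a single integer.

Step 1: demand=3,sold=3 ship[2->3]=2 ship[1->2]=1 ship[0->1]=1 prod=4 -> [6 5 3 9]
Step 2: demand=3,sold=3 ship[2->3]=2 ship[1->2]=1 ship[0->1]=1 prod=4 -> [9 5 2 8]
Step 3: demand=3,sold=3 ship[2->3]=2 ship[1->2]=1 ship[0->1]=1 prod=4 -> [12 5 1 7]
Step 4: demand=3,sold=3 ship[2->3]=1 ship[1->2]=1 ship[0->1]=1 prod=4 -> [15 5 1 5]
Step 5: demand=3,sold=3 ship[2->3]=1 ship[1->2]=1 ship[0->1]=1 prod=4 -> [18 5 1 3]
Step 6: demand=3,sold=3 ship[2->3]=1 ship[1->2]=1 ship[0->1]=1 prod=4 -> [21 5 1 1]
Step 7: demand=3,sold=1 ship[2->3]=1 ship[1->2]=1 ship[0->1]=1 prod=4 -> [24 5 1 1]
Step 8: demand=3,sold=1 ship[2->3]=1 ship[1->2]=1 ship[0->1]=1 prod=4 -> [27 5 1 1]
Step 9: demand=3,sold=1 ship[2->3]=1 ship[1->2]=1 ship[0->1]=1 prod=4 -> [30 5 1 1]
Step 10: demand=3,sold=1 ship[2->3]=1 ship[1->2]=1 ship[0->1]=1 prod=4 -> [33 5 1 1]
Step 11: demand=3,sold=1 ship[2->3]=1 ship[1->2]=1 ship[0->1]=1 prod=4 -> [36 5 1 1]
Step 12: demand=3,sold=1 ship[2->3]=1 ship[1->2]=1 ship[0->1]=1 prod=4 -> [39 5 1 1]
First stockout at step 7

7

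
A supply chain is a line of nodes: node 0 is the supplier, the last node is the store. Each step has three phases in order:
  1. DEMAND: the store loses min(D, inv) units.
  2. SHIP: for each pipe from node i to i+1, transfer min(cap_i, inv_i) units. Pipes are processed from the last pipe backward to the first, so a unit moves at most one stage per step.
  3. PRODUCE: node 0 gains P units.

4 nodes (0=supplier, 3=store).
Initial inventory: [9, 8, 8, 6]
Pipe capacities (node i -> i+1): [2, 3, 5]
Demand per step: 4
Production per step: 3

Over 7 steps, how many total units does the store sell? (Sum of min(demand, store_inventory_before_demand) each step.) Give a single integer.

Answer: 28

Derivation:
Step 1: sold=4 (running total=4) -> [10 7 6 7]
Step 2: sold=4 (running total=8) -> [11 6 4 8]
Step 3: sold=4 (running total=12) -> [12 5 3 8]
Step 4: sold=4 (running total=16) -> [13 4 3 7]
Step 5: sold=4 (running total=20) -> [14 3 3 6]
Step 6: sold=4 (running total=24) -> [15 2 3 5]
Step 7: sold=4 (running total=28) -> [16 2 2 4]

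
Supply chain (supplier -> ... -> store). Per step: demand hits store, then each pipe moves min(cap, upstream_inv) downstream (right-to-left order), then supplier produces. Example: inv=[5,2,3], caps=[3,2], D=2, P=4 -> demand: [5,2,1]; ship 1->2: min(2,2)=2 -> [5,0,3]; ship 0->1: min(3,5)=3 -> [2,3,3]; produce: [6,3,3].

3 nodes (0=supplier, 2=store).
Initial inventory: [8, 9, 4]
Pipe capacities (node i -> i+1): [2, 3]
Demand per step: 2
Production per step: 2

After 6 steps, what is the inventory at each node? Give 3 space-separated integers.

Step 1: demand=2,sold=2 ship[1->2]=3 ship[0->1]=2 prod=2 -> inv=[8 8 5]
Step 2: demand=2,sold=2 ship[1->2]=3 ship[0->1]=2 prod=2 -> inv=[8 7 6]
Step 3: demand=2,sold=2 ship[1->2]=3 ship[0->1]=2 prod=2 -> inv=[8 6 7]
Step 4: demand=2,sold=2 ship[1->2]=3 ship[0->1]=2 prod=2 -> inv=[8 5 8]
Step 5: demand=2,sold=2 ship[1->2]=3 ship[0->1]=2 prod=2 -> inv=[8 4 9]
Step 6: demand=2,sold=2 ship[1->2]=3 ship[0->1]=2 prod=2 -> inv=[8 3 10]

8 3 10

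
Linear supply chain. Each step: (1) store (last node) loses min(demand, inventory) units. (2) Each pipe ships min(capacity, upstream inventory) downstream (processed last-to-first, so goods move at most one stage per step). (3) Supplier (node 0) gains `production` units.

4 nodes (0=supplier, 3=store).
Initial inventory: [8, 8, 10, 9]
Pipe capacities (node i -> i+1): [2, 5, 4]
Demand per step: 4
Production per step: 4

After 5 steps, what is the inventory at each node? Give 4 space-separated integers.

Step 1: demand=4,sold=4 ship[2->3]=4 ship[1->2]=5 ship[0->1]=2 prod=4 -> inv=[10 5 11 9]
Step 2: demand=4,sold=4 ship[2->3]=4 ship[1->2]=5 ship[0->1]=2 prod=4 -> inv=[12 2 12 9]
Step 3: demand=4,sold=4 ship[2->3]=4 ship[1->2]=2 ship[0->1]=2 prod=4 -> inv=[14 2 10 9]
Step 4: demand=4,sold=4 ship[2->3]=4 ship[1->2]=2 ship[0->1]=2 prod=4 -> inv=[16 2 8 9]
Step 5: demand=4,sold=4 ship[2->3]=4 ship[1->2]=2 ship[0->1]=2 prod=4 -> inv=[18 2 6 9]

18 2 6 9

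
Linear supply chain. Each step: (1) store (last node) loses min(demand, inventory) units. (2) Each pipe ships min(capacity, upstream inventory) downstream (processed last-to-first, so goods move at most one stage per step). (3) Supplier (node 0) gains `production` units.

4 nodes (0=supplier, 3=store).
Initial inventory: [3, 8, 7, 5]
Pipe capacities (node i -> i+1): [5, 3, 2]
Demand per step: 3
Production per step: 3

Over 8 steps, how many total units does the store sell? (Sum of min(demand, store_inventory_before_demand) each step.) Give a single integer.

Step 1: sold=3 (running total=3) -> [3 8 8 4]
Step 2: sold=3 (running total=6) -> [3 8 9 3]
Step 3: sold=3 (running total=9) -> [3 8 10 2]
Step 4: sold=2 (running total=11) -> [3 8 11 2]
Step 5: sold=2 (running total=13) -> [3 8 12 2]
Step 6: sold=2 (running total=15) -> [3 8 13 2]
Step 7: sold=2 (running total=17) -> [3 8 14 2]
Step 8: sold=2 (running total=19) -> [3 8 15 2]

Answer: 19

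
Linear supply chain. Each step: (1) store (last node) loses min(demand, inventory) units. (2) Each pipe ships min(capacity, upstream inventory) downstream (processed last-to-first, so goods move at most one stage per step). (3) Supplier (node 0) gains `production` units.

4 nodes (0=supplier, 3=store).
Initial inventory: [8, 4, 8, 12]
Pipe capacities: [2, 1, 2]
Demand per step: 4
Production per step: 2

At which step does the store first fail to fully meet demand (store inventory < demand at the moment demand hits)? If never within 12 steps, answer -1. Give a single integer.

Step 1: demand=4,sold=4 ship[2->3]=2 ship[1->2]=1 ship[0->1]=2 prod=2 -> [8 5 7 10]
Step 2: demand=4,sold=4 ship[2->3]=2 ship[1->2]=1 ship[0->1]=2 prod=2 -> [8 6 6 8]
Step 3: demand=4,sold=4 ship[2->3]=2 ship[1->2]=1 ship[0->1]=2 prod=2 -> [8 7 5 6]
Step 4: demand=4,sold=4 ship[2->3]=2 ship[1->2]=1 ship[0->1]=2 prod=2 -> [8 8 4 4]
Step 5: demand=4,sold=4 ship[2->3]=2 ship[1->2]=1 ship[0->1]=2 prod=2 -> [8 9 3 2]
Step 6: demand=4,sold=2 ship[2->3]=2 ship[1->2]=1 ship[0->1]=2 prod=2 -> [8 10 2 2]
Step 7: demand=4,sold=2 ship[2->3]=2 ship[1->2]=1 ship[0->1]=2 prod=2 -> [8 11 1 2]
Step 8: demand=4,sold=2 ship[2->3]=1 ship[1->2]=1 ship[0->1]=2 prod=2 -> [8 12 1 1]
Step 9: demand=4,sold=1 ship[2->3]=1 ship[1->2]=1 ship[0->1]=2 prod=2 -> [8 13 1 1]
Step 10: demand=4,sold=1 ship[2->3]=1 ship[1->2]=1 ship[0->1]=2 prod=2 -> [8 14 1 1]
Step 11: demand=4,sold=1 ship[2->3]=1 ship[1->2]=1 ship[0->1]=2 prod=2 -> [8 15 1 1]
Step 12: demand=4,sold=1 ship[2->3]=1 ship[1->2]=1 ship[0->1]=2 prod=2 -> [8 16 1 1]
First stockout at step 6

6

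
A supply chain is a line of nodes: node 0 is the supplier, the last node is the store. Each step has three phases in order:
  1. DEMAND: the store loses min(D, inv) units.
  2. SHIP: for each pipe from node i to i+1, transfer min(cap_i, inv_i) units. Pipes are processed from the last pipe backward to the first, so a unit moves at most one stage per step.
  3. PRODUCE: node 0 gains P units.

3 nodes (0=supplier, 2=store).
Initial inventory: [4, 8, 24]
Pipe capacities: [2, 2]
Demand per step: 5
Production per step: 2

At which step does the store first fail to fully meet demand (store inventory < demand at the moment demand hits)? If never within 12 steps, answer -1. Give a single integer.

Step 1: demand=5,sold=5 ship[1->2]=2 ship[0->1]=2 prod=2 -> [4 8 21]
Step 2: demand=5,sold=5 ship[1->2]=2 ship[0->1]=2 prod=2 -> [4 8 18]
Step 3: demand=5,sold=5 ship[1->2]=2 ship[0->1]=2 prod=2 -> [4 8 15]
Step 4: demand=5,sold=5 ship[1->2]=2 ship[0->1]=2 prod=2 -> [4 8 12]
Step 5: demand=5,sold=5 ship[1->2]=2 ship[0->1]=2 prod=2 -> [4 8 9]
Step 6: demand=5,sold=5 ship[1->2]=2 ship[0->1]=2 prod=2 -> [4 8 6]
Step 7: demand=5,sold=5 ship[1->2]=2 ship[0->1]=2 prod=2 -> [4 8 3]
Step 8: demand=5,sold=3 ship[1->2]=2 ship[0->1]=2 prod=2 -> [4 8 2]
Step 9: demand=5,sold=2 ship[1->2]=2 ship[0->1]=2 prod=2 -> [4 8 2]
Step 10: demand=5,sold=2 ship[1->2]=2 ship[0->1]=2 prod=2 -> [4 8 2]
Step 11: demand=5,sold=2 ship[1->2]=2 ship[0->1]=2 prod=2 -> [4 8 2]
Step 12: demand=5,sold=2 ship[1->2]=2 ship[0->1]=2 prod=2 -> [4 8 2]
First stockout at step 8

8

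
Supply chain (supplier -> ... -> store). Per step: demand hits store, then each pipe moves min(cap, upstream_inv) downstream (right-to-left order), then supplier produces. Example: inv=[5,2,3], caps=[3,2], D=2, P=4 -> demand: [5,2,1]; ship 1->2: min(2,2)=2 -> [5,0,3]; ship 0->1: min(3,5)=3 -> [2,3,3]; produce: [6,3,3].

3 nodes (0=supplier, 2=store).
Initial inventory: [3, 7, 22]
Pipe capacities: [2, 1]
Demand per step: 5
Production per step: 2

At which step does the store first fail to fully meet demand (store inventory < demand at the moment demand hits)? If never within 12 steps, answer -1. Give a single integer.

Step 1: demand=5,sold=5 ship[1->2]=1 ship[0->1]=2 prod=2 -> [3 8 18]
Step 2: demand=5,sold=5 ship[1->2]=1 ship[0->1]=2 prod=2 -> [3 9 14]
Step 3: demand=5,sold=5 ship[1->2]=1 ship[0->1]=2 prod=2 -> [3 10 10]
Step 4: demand=5,sold=5 ship[1->2]=1 ship[0->1]=2 prod=2 -> [3 11 6]
Step 5: demand=5,sold=5 ship[1->2]=1 ship[0->1]=2 prod=2 -> [3 12 2]
Step 6: demand=5,sold=2 ship[1->2]=1 ship[0->1]=2 prod=2 -> [3 13 1]
Step 7: demand=5,sold=1 ship[1->2]=1 ship[0->1]=2 prod=2 -> [3 14 1]
Step 8: demand=5,sold=1 ship[1->2]=1 ship[0->1]=2 prod=2 -> [3 15 1]
Step 9: demand=5,sold=1 ship[1->2]=1 ship[0->1]=2 prod=2 -> [3 16 1]
Step 10: demand=5,sold=1 ship[1->2]=1 ship[0->1]=2 prod=2 -> [3 17 1]
Step 11: demand=5,sold=1 ship[1->2]=1 ship[0->1]=2 prod=2 -> [3 18 1]
Step 12: demand=5,sold=1 ship[1->2]=1 ship[0->1]=2 prod=2 -> [3 19 1]
First stockout at step 6

6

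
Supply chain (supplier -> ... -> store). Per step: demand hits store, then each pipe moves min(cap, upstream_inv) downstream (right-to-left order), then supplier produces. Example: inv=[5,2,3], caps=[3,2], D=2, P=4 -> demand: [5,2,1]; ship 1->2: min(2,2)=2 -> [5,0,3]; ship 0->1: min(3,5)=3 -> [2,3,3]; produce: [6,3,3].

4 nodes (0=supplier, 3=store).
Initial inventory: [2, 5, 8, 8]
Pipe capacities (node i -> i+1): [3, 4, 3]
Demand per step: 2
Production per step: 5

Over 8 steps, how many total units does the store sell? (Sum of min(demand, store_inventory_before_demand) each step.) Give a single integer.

Answer: 16

Derivation:
Step 1: sold=2 (running total=2) -> [5 3 9 9]
Step 2: sold=2 (running total=4) -> [7 3 9 10]
Step 3: sold=2 (running total=6) -> [9 3 9 11]
Step 4: sold=2 (running total=8) -> [11 3 9 12]
Step 5: sold=2 (running total=10) -> [13 3 9 13]
Step 6: sold=2 (running total=12) -> [15 3 9 14]
Step 7: sold=2 (running total=14) -> [17 3 9 15]
Step 8: sold=2 (running total=16) -> [19 3 9 16]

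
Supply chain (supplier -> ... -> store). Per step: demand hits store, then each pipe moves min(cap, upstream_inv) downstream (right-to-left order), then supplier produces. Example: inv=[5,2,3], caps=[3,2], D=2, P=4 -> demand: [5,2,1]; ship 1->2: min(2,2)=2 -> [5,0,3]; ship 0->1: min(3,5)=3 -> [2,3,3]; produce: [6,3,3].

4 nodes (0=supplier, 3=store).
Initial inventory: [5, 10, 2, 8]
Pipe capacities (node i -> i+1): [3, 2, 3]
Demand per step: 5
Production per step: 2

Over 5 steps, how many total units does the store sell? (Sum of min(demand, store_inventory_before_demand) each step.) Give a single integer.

Answer: 16

Derivation:
Step 1: sold=5 (running total=5) -> [4 11 2 5]
Step 2: sold=5 (running total=10) -> [3 12 2 2]
Step 3: sold=2 (running total=12) -> [2 13 2 2]
Step 4: sold=2 (running total=14) -> [2 13 2 2]
Step 5: sold=2 (running total=16) -> [2 13 2 2]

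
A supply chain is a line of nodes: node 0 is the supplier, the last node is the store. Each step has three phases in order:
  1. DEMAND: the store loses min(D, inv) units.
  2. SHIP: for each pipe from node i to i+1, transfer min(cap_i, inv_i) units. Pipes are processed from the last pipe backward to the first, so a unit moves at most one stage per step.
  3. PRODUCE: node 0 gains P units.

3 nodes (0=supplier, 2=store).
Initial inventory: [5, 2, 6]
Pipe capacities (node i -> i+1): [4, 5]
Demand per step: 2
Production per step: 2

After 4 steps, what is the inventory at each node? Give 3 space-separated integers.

Step 1: demand=2,sold=2 ship[1->2]=2 ship[0->1]=4 prod=2 -> inv=[3 4 6]
Step 2: demand=2,sold=2 ship[1->2]=4 ship[0->1]=3 prod=2 -> inv=[2 3 8]
Step 3: demand=2,sold=2 ship[1->2]=3 ship[0->1]=2 prod=2 -> inv=[2 2 9]
Step 4: demand=2,sold=2 ship[1->2]=2 ship[0->1]=2 prod=2 -> inv=[2 2 9]

2 2 9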